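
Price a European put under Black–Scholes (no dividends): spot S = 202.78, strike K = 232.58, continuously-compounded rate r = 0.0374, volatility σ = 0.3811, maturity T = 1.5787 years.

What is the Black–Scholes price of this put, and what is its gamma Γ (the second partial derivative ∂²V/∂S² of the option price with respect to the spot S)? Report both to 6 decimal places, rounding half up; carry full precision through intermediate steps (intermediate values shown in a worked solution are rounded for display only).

price = 48.679417
Γ = 0.004097

σ√T = 0.3811·√1.5787 = 0.478838
d₁ = (ln(S/K) + (r+σ²/2)T) / (σ√T) = (ln(202.78/232.58) + (0.0374+0.3811²/2)·1.5787) / 0.478838 = (-0.137113 + 0.173686) / 0.478838 = 0.076380
d₂ = d₁ − σ√T = 0.076380 − 0.478838 = -0.402458
e^{−rT} = e^{−0.0374·1.5787} = 0.942666
N(−d₁) = 0.469558,  N(−d₂) = 0.656326
Put price V = K·e^{−rT}·N(−d₂) − S·N(−d₁) = 143.896449 − 95.217032 = 48.679417
φ(d₁) = (1/√(2π))·e^{−d₁²/2} = 0.397780
Γ = φ(d₁) / (S·σ·√T) = 0.004097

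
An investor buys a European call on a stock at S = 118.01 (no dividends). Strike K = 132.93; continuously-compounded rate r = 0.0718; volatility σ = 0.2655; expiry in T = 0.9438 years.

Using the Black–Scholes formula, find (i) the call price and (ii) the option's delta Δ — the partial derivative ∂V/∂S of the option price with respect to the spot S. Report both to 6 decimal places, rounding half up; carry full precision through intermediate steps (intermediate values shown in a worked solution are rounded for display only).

price = 9.566522
Δ = 0.472145

σ√T = 0.2655·√0.9438 = 0.257932
d₁ = (ln(S/K) + (r+σ²/2)T) / (σ√T) = (ln(118.01/132.93) + (0.0718+0.2655²/2)·0.9438) / 0.257932 = (-0.119053 + 0.101029) / 0.257932 = -0.069879
d₂ = d₁ − σ√T = -0.069879 − 0.257932 = -0.327811
e^{−rT} = e^{−0.0718·0.9438} = 0.934480
N(d₁) = 0.472145,  N(d₂) = 0.371527
Call price V = S·N(d₁) − K·e^{−rT}·N(d₂) = 55.717808 − 46.151286 = 9.566522
Δ = N(d₁) = 0.472145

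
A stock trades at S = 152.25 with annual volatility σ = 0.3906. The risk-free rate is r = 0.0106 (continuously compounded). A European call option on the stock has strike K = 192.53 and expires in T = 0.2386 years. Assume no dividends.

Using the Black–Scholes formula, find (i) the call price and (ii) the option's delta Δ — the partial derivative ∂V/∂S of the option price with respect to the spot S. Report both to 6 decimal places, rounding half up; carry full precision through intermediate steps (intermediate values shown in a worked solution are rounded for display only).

price = 1.761957
Δ = 0.131014

σ√T = 0.3906·√0.2386 = 0.190795
d₁ = (ln(S/K) + (r+σ²/2)T) / (σ√T) = (ln(152.25/192.53) + (0.0106+0.3906²/2)·0.2386) / 0.190795 = (-0.234728 + 0.020731) / 0.190795 = -1.121608
d₂ = d₁ − σ√T = -1.121608 − 0.190795 = -1.312404
e^{−rT} = e^{−0.0106·0.2386} = 0.997474
N(d₁) = 0.131014,  N(d₂) = 0.094692
Call price V = S·N(d₁) − K·e^{−rT}·N(d₂) = 19.946955 − 18.184998 = 1.761957
Δ = N(d₁) = 0.131014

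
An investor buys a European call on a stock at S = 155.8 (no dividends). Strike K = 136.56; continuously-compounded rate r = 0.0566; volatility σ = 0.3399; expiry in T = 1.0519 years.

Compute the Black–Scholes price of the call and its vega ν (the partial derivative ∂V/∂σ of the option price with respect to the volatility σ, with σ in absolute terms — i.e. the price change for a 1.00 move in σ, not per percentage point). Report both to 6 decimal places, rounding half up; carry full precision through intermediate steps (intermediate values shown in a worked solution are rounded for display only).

price = 36.100440
ν = 49.079001

σ√T = 0.3399·√1.0519 = 0.348609
d₁ = (ln(S/K) + (r+σ²/2)T) / (σ√T) = (ln(155.8/136.56) + (0.0566+0.3399²/2)·1.0519) / 0.348609 = (0.131809 + 0.120302) / 0.348609 = 0.723191
d₂ = d₁ − σ√T = 0.723191 − 0.348609 = 0.374582
e^{−rT} = e^{−0.0566·1.0519} = 0.942200
N(d₁) = 0.765219,  N(d₂) = 0.646014
Call price V = S·N(d₁) − K·e^{−rT}·N(d₂) = 119.221061 − 83.120622 = 36.100440
φ(d₁) = (1/√(2π))·e^{−d₁²/2} = 0.307143
ν = S·φ(d₁)·√T = 49.079001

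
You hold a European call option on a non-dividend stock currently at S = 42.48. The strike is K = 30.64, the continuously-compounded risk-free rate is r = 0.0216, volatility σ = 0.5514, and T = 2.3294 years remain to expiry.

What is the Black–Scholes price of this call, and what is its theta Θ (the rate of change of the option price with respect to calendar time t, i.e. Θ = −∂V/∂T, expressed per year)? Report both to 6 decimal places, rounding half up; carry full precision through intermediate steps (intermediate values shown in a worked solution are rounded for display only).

σ√T = 0.5514·√2.3294 = 0.841567
d₁ = (ln(S/K) + (r+σ²/2)T) / (σ√T) = (ln(42.48/30.64) + (0.0216+0.5514²/2)·2.3294) / 0.841567 = (0.326727 + 0.404433) / 0.841567 = 0.868807
d₂ = d₁ − σ√T = 0.868807 − 0.841567 = 0.027240
e^{−rT} = e^{−0.0216·2.3294} = 0.950930
N(d₁) = 0.807524,  N(d₂) = 0.510866
Call price V = S·N(d₁) − K·e^{−rT}·N(d₂) = 34.303608 − 14.884839 = 19.418770
φ(d₁) = (1/√(2π))·e^{−d₁²/2} = 0.273528
Θ = −S·φ(d₁)·σ/(2√T) − r·K·e^{−rT}·N(d₂) = −2.098944 − 0.321513 = -2.420457

price = 19.418770
Θ = -2.420457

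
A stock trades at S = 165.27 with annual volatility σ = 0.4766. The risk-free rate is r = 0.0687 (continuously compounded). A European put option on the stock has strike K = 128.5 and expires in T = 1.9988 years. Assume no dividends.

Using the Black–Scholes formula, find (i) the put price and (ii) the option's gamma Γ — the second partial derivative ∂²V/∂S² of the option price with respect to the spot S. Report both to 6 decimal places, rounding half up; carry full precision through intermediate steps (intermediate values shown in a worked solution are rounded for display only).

σ√T = 0.4766·√1.9988 = 0.673812
d₁ = (ln(S/K) + (r+σ²/2)T) / (σ√T) = (ln(165.27/128.5) + (0.0687+0.4766²/2)·1.9988) / 0.673812 = (0.251652 + 0.364329) / 0.673812 = 0.914173
d₂ = d₁ − σ√T = 0.914173 − 0.673812 = 0.240361
e^{−rT} = e^{−0.0687·1.9988} = 0.871693
N(−d₁) = 0.180313,  N(−d₂) = 0.405025
Put price V = K·e^{−rT}·N(−d₂) − S·N(−d₁) = 45.367940 − 29.800342 = 15.567598
φ(d₁) = (1/√(2π))·e^{−d₁²/2} = 0.262686
Γ = φ(d₁) / (S·σ·√T) = 0.002359

price = 15.567598
Γ = 0.002359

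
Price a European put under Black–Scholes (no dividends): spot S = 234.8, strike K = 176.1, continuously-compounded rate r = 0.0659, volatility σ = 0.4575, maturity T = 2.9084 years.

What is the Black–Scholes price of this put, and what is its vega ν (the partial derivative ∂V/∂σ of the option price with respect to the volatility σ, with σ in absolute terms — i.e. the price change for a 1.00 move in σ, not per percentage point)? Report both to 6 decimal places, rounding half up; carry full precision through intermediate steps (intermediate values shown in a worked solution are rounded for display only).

price = 22.795579
ν = 96.457763

σ√T = 0.4575·√2.9084 = 0.780222
d₁ = (ln(S/K) + (r+σ²/2)T) / (σ√T) = (ln(234.8/176.1) + (0.0659+0.4575²/2)·2.9084) / 0.780222 = (0.287682 + 0.496037) / 0.780222 = 1.004482
d₂ = d₁ − σ√T = 1.004482 − 0.780222 = 0.224260
e^{−rT} = e^{−0.0659·2.9084} = 0.825585
N(−d₁) = 0.157573,  N(−d₂) = 0.411278
Put price V = K·e^{−rT}·N(−d₂) − S·N(−d₁) = 59.793769 − 36.998190 = 22.795579
φ(d₁) = (1/√(2π))·e^{−d₁²/2} = 0.240886
ν = S·φ(d₁)·√T = 96.457763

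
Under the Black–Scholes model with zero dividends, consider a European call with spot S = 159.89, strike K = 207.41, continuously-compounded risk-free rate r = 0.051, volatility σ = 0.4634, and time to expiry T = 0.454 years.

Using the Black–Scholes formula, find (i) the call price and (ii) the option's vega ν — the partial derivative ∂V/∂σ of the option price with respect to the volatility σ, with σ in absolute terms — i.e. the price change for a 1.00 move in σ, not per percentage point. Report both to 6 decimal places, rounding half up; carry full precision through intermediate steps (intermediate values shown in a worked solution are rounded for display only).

σ√T = 0.4634·√0.454 = 0.312237
d₁ = (ln(S/K) + (r+σ²/2)T) / (σ√T) = (ln(159.89/207.41) + (0.051+0.4634²/2)·0.454) / 0.312237 = (-0.260211 + 0.071900) / 0.312237 = -0.603105
d₂ = d₁ − σ√T = -0.603105 − 0.312237 = -0.915342
e^{−rT} = e^{−0.051·0.454} = 0.977112
N(d₁) = 0.273219,  N(d₂) = 0.180006
Call price V = S·N(d₁) − K·e^{−rT}·N(d₂) = 43.685047 − 36.480542 = 7.204506
φ(d₁) = (1/√(2π))·e^{−d₁²/2} = 0.332603
ν = S·φ(d₁)·√T = 35.832332

price = 7.204506
ν = 35.832332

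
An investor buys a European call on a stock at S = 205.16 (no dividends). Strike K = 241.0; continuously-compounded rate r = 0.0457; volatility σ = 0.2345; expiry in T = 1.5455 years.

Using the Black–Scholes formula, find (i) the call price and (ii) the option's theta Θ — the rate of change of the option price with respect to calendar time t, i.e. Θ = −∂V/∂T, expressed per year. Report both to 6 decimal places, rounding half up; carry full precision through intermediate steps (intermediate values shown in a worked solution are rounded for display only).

price = 16.375727
Θ = -10.943844

σ√T = 0.2345·√1.5455 = 0.291526
d₁ = (ln(S/K) + (r+σ²/2)T) / (σ√T) = (ln(205.16/241.0) + (0.0457+0.2345²/2)·1.5455) / 0.291526 = (-0.161007 + 0.113123) / 0.291526 = -0.164252
d₂ = d₁ − σ√T = -0.164252 − 0.291526 = -0.455778
e^{−rT} = e^{−0.0457·1.5455} = 0.931807
N(d₁) = 0.434766,  N(d₂) = 0.324275
Call price V = S·N(d₁) − K·e^{−rT}·N(d₂) = 89.196679 − 72.820952 = 16.375727
φ(d₁) = (1/√(2π))·e^{−d₁²/2} = 0.393597
Θ = −S·φ(d₁)·σ/(2√T) − r·K·e^{−rT}·N(d₂) = −7.615927 − 3.327918 = -10.943844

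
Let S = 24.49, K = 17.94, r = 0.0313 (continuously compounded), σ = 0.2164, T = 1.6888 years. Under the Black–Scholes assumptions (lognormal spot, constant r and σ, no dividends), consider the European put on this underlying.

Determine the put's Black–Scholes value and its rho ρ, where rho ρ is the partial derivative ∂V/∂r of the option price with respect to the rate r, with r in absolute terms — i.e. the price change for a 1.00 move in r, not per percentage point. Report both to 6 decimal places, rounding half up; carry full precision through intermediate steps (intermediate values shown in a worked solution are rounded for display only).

σ√T = 0.2164·√1.6888 = 0.281220
d₁ = (ln(S/K) + (r+σ²/2)T) / (σ√T) = (ln(24.49/17.94) + (0.0313+0.2164²/2)·1.6888) / 0.281220 = (0.311232 + 0.092402) / 0.281220 = 1.435295
d₂ = d₁ − σ√T = 1.435295 − 0.281220 = 1.154075
e^{−rT} = e^{−0.0313·1.6888} = 0.948513
N(−d₁) = 0.075602,  N(−d₂) = 0.124235
Put price V = K·e^{−rT}·N(−d₂) − S·N(−d₁) = 2.114019 − 1.851481 = 0.262538
ρ = −K·T·e^{−rT}·N(−d₂) = -3.570155

price = 0.262538
ρ = -3.570155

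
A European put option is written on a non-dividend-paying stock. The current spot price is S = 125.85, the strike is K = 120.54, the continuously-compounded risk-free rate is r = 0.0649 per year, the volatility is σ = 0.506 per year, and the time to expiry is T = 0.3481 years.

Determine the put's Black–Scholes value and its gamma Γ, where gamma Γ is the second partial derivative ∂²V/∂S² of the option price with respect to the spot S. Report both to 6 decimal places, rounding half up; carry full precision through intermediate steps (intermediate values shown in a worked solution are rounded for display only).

σ√T = 0.506·√0.3481 = 0.298540
d₁ = (ln(S/K) + (r+σ²/2)T) / (σ√T) = (ln(125.85/120.54) + (0.0649+0.506²/2)·0.3481) / 0.298540 = (0.043109 + 0.067155) / 0.298540 = 0.369344
d₂ = d₁ − σ√T = 0.369344 − 0.298540 = 0.070804
e^{−rT} = e^{−0.0649·0.3481} = 0.977662
N(−d₁) = 0.355936,  N(−d₂) = 0.471777
Put price V = K·e^{−rT}·N(−d₂) − S·N(−d₁) = 55.597664 − 44.794524 = 10.803140
φ(d₁) = (1/√(2π))·e^{−d₁²/2} = 0.372639
Γ = φ(d₁) / (S·σ·√T) = 0.009918

price = 10.803140
Γ = 0.009918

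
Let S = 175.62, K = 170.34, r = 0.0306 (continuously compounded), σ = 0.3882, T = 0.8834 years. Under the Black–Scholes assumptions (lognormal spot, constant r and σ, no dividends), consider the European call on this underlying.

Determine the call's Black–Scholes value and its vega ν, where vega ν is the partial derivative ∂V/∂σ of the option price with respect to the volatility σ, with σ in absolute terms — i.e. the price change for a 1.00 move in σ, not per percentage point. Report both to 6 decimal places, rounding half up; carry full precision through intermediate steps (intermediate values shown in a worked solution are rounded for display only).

price = 29.926138
ν = 62.148872

σ√T = 0.3882·√0.8834 = 0.364867
d₁ = (ln(S/K) + (r+σ²/2)T) / (σ√T) = (ln(175.62/170.34) + (0.0306+0.3882²/2)·0.8834) / 0.364867 = (0.030526 + 0.093596) / 0.364867 = 0.340185
d₂ = d₁ − σ√T = 0.340185 − 0.364867 = -0.024682
e^{−rT} = e^{−0.0306·0.8834} = 0.973330
N(d₁) = 0.633141,  N(d₂) = 0.490154
Call price V = S·N(d₁) − K·e^{−rT}·N(d₂) = 111.192264 − 81.266126 = 29.926138
φ(d₁) = (1/√(2π))·e^{−d₁²/2} = 0.376514
ν = S·φ(d₁)·√T = 62.148872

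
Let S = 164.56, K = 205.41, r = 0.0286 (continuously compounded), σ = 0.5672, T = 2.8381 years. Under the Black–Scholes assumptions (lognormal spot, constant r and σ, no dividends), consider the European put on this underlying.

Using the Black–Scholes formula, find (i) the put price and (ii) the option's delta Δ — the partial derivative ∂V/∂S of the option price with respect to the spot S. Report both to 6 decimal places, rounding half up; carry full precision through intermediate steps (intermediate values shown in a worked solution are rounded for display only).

price = 78.050508
Δ = -0.370447

σ√T = 0.5672·√2.8381 = 0.955543
d₁ = (ln(S/K) + (r+σ²/2)T) / (σ√T) = (ln(164.56/205.41) + (0.0286+0.5672²/2)·2.8381) / 0.955543 = (-0.221733 + 0.537701) / 0.955543 = 0.330668
d₂ = d₁ − σ√T = 0.330668 − 0.955543 = -0.624874
e^{−rT} = e^{−0.0286·2.8381} = 0.922037
N(−d₁) = 0.370447,  N(−d₂) = 0.733973
Put price V = K·e^{−rT}·N(−d₂) − S·N(−d₁) = 139.011344 − 60.960836 = 78.050508
Δ = −N(−d₁) = -0.370447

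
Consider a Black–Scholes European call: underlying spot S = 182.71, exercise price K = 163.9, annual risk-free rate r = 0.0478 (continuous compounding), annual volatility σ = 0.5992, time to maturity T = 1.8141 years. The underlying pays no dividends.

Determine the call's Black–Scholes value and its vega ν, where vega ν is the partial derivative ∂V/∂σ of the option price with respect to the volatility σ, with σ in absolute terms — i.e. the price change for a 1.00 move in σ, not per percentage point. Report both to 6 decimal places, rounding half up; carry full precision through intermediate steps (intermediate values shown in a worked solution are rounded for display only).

σ√T = 0.5992·√1.8141 = 0.807054
d₁ = (ln(S/K) + (r+σ²/2)T) / (σ√T) = (ln(182.71/163.9) + (0.0478+0.5992²/2)·1.8141) / 0.807054 = (0.108644 + 0.412382) / 0.807054 = 0.645590
d₂ = d₁ − σ√T = 0.645590 − 0.807054 = -0.161464
e^{−rT} = e^{−0.0478·1.8141} = 0.916939
N(d₁) = 0.740727,  N(d₂) = 0.435864
Call price V = S·N(d₁) − K·e^{−rT}·N(d₂) = 135.338309 − 65.504408 = 69.833901
φ(d₁) = (1/√(2π))·e^{−d₁²/2} = 0.323896
ν = S·φ(d₁)·√T = 79.707477

price = 69.833901
ν = 79.707477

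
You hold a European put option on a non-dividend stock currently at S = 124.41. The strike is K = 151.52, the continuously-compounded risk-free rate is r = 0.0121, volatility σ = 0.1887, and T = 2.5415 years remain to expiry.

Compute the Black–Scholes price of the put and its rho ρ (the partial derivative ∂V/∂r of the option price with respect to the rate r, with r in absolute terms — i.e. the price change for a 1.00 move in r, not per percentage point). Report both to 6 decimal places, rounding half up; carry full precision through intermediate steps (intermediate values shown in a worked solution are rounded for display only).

σ√T = 0.1887·√2.5415 = 0.300827
d₁ = (ln(S/K) + (r+σ²/2)T) / (σ√T) = (ln(124.41/151.52) + (0.0121+0.1887²/2)·2.5415) / 0.300827 = (-0.197135 + 0.076001) / 0.300827 = -0.402671
d₂ = d₁ − σ√T = -0.402671 − 0.300827 = -0.703498
e^{−rT} = e^{−0.0121·2.5415} = 0.969716
N(−d₁) = 0.656405,  N(−d₂) = 0.759127
Put price V = K·e^{−rT}·N(−d₂) − S·N(−d₁) = 111.539615 − 81.663344 = 29.876271
ρ = −K·T·e^{−rT}·N(−d₂) = -283.477932

price = 29.876271
ρ = -283.477932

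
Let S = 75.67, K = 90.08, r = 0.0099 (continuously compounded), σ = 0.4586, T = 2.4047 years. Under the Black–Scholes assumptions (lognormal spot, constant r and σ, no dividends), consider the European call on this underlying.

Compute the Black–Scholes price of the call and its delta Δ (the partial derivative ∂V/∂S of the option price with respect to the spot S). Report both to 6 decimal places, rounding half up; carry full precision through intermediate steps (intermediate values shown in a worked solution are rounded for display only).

σ√T = 0.4586·√2.4047 = 0.711155
d₁ = (ln(S/K) + (r+σ²/2)T) / (σ√T) = (ln(75.67/90.08) + (0.0099+0.4586²/2)·2.4047) / 0.711155 = (-0.174316 + 0.276678) / 0.711155 = 0.143936
d₂ = d₁ − σ√T = 0.143936 − 0.711155 = -0.567219
e^{−rT} = e^{−0.0099·2.4047} = 0.976475
N(d₁) = 0.557225,  N(d₂) = 0.285283
Call price V = S·N(d₁) − K·e^{−rT}·N(d₂) = 42.165189 − 25.093704 = 17.071485
Δ = N(d₁) = 0.557225

price = 17.071485
Δ = 0.557225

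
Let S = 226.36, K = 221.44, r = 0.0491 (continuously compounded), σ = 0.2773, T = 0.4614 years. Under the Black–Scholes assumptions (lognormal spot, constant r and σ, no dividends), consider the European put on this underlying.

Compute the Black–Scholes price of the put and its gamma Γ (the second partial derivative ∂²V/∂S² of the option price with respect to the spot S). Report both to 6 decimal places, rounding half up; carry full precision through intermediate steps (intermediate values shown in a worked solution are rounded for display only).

σ√T = 0.2773·√0.4614 = 0.188360
d₁ = (ln(S/K) + (r+σ²/2)T) / (σ√T) = (ln(226.36/221.44) + (0.0491+0.2773²/2)·0.4614) / 0.188360 = (0.021975 + 0.040394) / 0.188360 = 0.331118
d₂ = d₁ − σ√T = 0.331118 − 0.188360 = 0.142758
e^{−rT} = e^{−0.0491·0.4614} = 0.977600
N(−d₁) = 0.370278,  N(−d₂) = 0.443240
Put price V = K·e^{−rT}·N(−d₂) − S·N(−d₁) = 95.952582 − 83.816019 = 12.136563
φ(d₁) = (1/√(2π))·e^{−d₁²/2} = 0.377661
Γ = φ(d₁) / (S·σ·√T) = 0.008858

price = 12.136563
Γ = 0.008858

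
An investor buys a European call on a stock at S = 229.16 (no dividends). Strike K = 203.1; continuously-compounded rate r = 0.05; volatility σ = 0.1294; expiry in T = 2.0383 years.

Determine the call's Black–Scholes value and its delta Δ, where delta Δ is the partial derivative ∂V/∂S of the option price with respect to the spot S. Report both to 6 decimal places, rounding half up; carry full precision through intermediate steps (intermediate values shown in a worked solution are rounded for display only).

σ√T = 0.1294·√2.0383 = 0.184743
d₁ = (ln(S/K) + (r+σ²/2)T) / (σ√T) = (ln(229.16/203.1) + (0.05+0.1294²/2)·2.0383) / 0.184743 = (0.120722 + 0.118980) / 0.184743 = 1.297488
d₂ = d₁ − σ√T = 1.297488 − 0.184743 = 1.112745
e^{−rT} = e^{−0.05·2.0383} = 0.903106
N(d₁) = 0.902768,  N(d₂) = 0.867091
Call price V = S·N(d₁) − K·e^{−rT}·N(d₂) = 206.878388 − 159.042599 = 47.835789
Δ = N(d₁) = 0.902768

price = 47.835789
Δ = 0.902768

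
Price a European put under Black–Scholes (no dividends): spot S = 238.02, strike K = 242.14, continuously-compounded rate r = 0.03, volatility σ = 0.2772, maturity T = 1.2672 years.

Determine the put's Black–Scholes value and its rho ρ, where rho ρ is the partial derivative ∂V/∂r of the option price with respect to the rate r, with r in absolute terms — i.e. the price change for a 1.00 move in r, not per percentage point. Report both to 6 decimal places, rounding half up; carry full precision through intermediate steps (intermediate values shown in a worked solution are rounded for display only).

σ√T = 0.2772·√1.2672 = 0.312044
d₁ = (ln(S/K) + (r+σ²/2)T) / (σ√T) = (ln(238.02/242.14) + (0.03+0.2772²/2)·1.2672) / 0.312044 = (-0.017161 + 0.086702) / 0.312044 = 0.222854
d₂ = d₁ − σ√T = 0.222854 − 0.312044 = -0.089190
e^{−rT} = e^{−0.03·1.2672} = 0.962698
N(−d₁) = 0.411824,  N(−d₂) = 0.535534
Put price V = K·e^{−rT}·N(−d₂) − S·N(−d₁) = 124.837129 − 98.022453 = 26.814677
ρ = −K·T·e^{−rT}·N(−d₂) = -158.193610

price = 26.814677
ρ = -158.193610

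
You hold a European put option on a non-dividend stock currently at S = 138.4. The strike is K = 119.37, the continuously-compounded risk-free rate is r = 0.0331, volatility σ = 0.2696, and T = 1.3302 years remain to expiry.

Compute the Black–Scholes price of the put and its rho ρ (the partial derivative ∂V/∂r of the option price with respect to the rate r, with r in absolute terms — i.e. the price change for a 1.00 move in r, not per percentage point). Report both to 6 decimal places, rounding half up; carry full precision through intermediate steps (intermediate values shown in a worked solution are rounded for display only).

σ√T = 0.2696·√1.3302 = 0.310941
d₁ = (ln(S/K) + (r+σ²/2)T) / (σ√T) = (ln(138.4/119.37) + (0.0331+0.2696²/2)·1.3302) / 0.310941 = (0.147920 + 0.092372) / 0.310941 = 0.772789
d₂ = d₁ − σ√T = 0.772789 − 0.310941 = 0.461848
e^{−rT} = e^{−0.0331·1.3302} = 0.956926
N(−d₁) = 0.219824,  N(−d₂) = 0.322095
Put price V = K·e^{−rT}·N(−d₂) − S·N(−d₁) = 36.792365 − 30.423591 = 6.368774
ρ = −K·T·e^{−rT}·N(−d₂) = -48.941204

price = 6.368774
ρ = -48.941204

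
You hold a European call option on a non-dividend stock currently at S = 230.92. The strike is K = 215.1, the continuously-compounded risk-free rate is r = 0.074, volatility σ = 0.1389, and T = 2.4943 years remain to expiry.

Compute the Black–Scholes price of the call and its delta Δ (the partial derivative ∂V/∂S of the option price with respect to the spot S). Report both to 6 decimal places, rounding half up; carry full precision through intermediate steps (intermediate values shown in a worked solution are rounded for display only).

price = 54.749772
Δ = 0.898774

σ√T = 0.1389·√2.4943 = 0.219370
d₁ = (ln(S/K) + (r+σ²/2)T) / (σ√T) = (ln(230.92/215.1) + (0.074+0.1389²/2)·2.4943) / 0.219370 = (0.070968 + 0.208640) / 0.219370 = 1.274597
d₂ = d₁ − σ√T = 1.274597 − 0.219370 = 1.055228
e^{−rT} = e^{−0.074·2.4943} = 0.831455
N(d₁) = 0.898774,  N(d₂) = 0.854339
Call price V = S·N(d₁) − K·e^{−rT}·N(d₂) = 207.544919 − 152.795146 = 54.749772
Δ = N(d₁) = 0.898774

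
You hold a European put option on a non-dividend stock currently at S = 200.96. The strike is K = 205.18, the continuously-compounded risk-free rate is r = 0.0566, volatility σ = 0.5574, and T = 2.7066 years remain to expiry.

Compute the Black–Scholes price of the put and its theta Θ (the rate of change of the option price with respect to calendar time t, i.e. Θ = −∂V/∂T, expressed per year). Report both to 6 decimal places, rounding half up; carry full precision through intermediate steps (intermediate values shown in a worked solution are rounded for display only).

price = 54.801367
Θ = -5.114138

σ√T = 0.5574·√2.7066 = 0.917020
d₁ = (ln(S/K) + (r+σ²/2)T) / (σ√T) = (ln(200.96/205.18) + (0.0566+0.5574²/2)·2.7066) / 0.917020 = (-0.020782 + 0.573657) / 0.917020 = 0.602904
d₂ = d₁ − σ√T = 0.602904 − 0.917020 = -0.314117
e^{−rT} = e^{−0.0566·2.7066} = 0.857964
N(−d₁) = 0.273286,  N(−d₂) = 0.623284
Put price V = K·e^{−rT}·N(−d₂) − S·N(−d₁) = 109.720996 − 54.919629 = 54.801367
φ(d₁) = (1/√(2π))·e^{−d₁²/2} = 0.332643
Θ = −S·φ(d₁)·σ/(2√T) + r·K·e^{−rT}·N(−d₂) = −11.324346 + 6.210208 = -5.114138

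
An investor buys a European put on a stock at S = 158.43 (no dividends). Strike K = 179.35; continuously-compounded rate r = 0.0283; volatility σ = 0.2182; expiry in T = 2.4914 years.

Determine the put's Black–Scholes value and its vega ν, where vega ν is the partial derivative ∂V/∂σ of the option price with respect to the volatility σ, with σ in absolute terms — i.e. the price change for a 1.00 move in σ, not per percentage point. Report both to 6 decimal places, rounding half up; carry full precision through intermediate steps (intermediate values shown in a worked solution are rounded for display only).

σ√T = 0.2182·√2.4914 = 0.344411
d₁ = (ln(S/K) + (r+σ²/2)T) / (σ√T) = (ln(158.43/179.35) + (0.0283+0.2182²/2)·2.4914) / 0.344411 = (-0.124026 + 0.129816) / 0.344411 = 0.016810
d₂ = d₁ − σ√T = 0.016810 − 0.344411 = -0.327600
e^{−rT} = e^{−0.0283·2.4914} = 0.931922
N(−d₁) = 0.493294,  N(−d₂) = 0.628393
Put price V = K·e^{−rT}·N(−d₂) − S·N(−d₁) = 105.029707 − 78.152574 = 26.877132
φ(d₁) = (1/√(2π))·e^{−d₁²/2} = 0.398886
ν = S·φ(d₁)·√T = 99.748841

price = 26.877132
ν = 99.748841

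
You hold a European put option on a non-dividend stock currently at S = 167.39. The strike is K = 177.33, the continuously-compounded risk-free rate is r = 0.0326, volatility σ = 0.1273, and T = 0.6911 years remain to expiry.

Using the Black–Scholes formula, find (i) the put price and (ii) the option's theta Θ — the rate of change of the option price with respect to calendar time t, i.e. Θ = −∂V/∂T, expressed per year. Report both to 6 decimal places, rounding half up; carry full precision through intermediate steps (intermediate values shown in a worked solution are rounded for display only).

σ√T = 0.1273·√0.6911 = 0.105828
d₁ = (ln(S/K) + (r+σ²/2)T) / (σ√T) = (ln(167.39/177.33) + (0.0326+0.1273²/2)·0.6911) / 0.105828 = (-0.057686 + 0.028130) / 0.105828 = -0.279288
d₂ = d₁ − σ√T = -0.279288 − 0.105828 = -0.385116
e^{−rT} = e^{−0.0326·0.6911} = 0.977722
N(−d₁) = 0.609988,  N(−d₂) = 0.649924
Put price V = K·e^{−rT}·N(−d₂) − S·N(−d₁) = 112.683493 − 102.105916 = 10.577577
φ(d₁) = (1/√(2π))·e^{−d₁²/2} = 0.383683
Θ = −S·φ(d₁)·σ/(2√T) + r·K·e^{−rT}·N(−d₂) = −4.917333 + 3.673482 = -1.243851

price = 10.577577
Θ = -1.243851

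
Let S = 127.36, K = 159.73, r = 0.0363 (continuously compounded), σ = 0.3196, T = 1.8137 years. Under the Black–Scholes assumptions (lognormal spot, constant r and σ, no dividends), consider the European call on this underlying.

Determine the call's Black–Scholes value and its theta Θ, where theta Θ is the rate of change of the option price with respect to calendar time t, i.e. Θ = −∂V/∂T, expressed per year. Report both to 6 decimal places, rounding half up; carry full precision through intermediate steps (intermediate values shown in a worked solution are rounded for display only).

σ√T = 0.3196·√1.8137 = 0.430417
d₁ = (ln(S/K) + (r+σ²/2)T) / (σ√T) = (ln(127.36/159.73) + (0.0363+0.3196²/2)·1.8137) / 0.430417 = (-0.226467 + 0.158467) / 0.430417 = -0.157987
d₂ = d₁ − σ√T = -0.157987 − 0.430417 = -0.588404
e^{−rT} = e^{−0.0363·1.8137} = 0.936283
N(d₁) = 0.437233,  N(d₂) = 0.278130
Call price V = S·N(d₁) − K·e^{−rT}·N(d₂) = 55.686047 − 41.595108 = 14.090939
φ(d₁) = (1/√(2π))·e^{−d₁²/2} = 0.393994
Θ = −S·φ(d₁)·σ/(2√T) − r·K·e^{−rT}·N(d₂) = −5.954114 − 1.509902 = -7.464017

price = 14.090939
Θ = -7.464017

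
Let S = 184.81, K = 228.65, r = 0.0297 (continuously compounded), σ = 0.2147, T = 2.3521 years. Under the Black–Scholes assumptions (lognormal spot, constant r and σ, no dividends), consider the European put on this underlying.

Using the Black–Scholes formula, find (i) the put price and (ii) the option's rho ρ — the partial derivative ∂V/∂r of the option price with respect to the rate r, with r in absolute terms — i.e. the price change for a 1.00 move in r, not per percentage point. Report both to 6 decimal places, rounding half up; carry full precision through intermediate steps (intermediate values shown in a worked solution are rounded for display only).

price = 42.621473
ρ = -363.800244

σ√T = 0.2147·√2.3521 = 0.329276
d₁ = (ln(S/K) + (r+σ²/2)T) / (σ√T) = (ln(184.81/228.65) + (0.0297+0.2147²/2)·2.3521) / 0.329276 = (-0.212864 + 0.124069) / 0.329276 = -0.269669
d₂ = d₁ − σ√T = -0.269669 − 0.329276 = -0.598945
e^{−rT} = e^{−0.0297·2.3521} = 0.932527
N(−d₁) = 0.606293,  N(−d₂) = 0.725395
Put price V = K·e^{−rT}·N(−d₂) − S·N(−d₁) = 154.670398 − 112.048926 = 42.621473
ρ = −K·T·e^{−rT}·N(−d₂) = -363.800244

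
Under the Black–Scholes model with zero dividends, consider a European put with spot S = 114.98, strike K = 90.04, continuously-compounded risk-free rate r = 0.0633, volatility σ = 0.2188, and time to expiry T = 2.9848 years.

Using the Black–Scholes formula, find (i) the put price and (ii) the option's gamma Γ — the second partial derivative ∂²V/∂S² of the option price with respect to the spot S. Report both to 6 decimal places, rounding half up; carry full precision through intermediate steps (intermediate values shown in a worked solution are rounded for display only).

σ√T = 0.2188·√2.9848 = 0.378011
d₁ = (ln(S/K) + (r+σ²/2)T) / (σ√T) = (ln(114.98/90.04) + (0.0633+0.2188²/2)·2.9848) / 0.378011 = (0.244504 + 0.260384) / 0.378011 = 1.335643
d₂ = d₁ − σ√T = 1.335643 − 0.378011 = 0.957632
e^{−rT} = e^{−0.0633·2.9848} = 0.827838
N(−d₁) = 0.090833,  N(−d₂) = 0.169124
Put price V = K·e^{−rT}·N(−d₂) − S·N(−d₁) = 12.606275 − 10.443977 = 2.162298
φ(d₁) = (1/√(2π))·e^{−d₁²/2} = 0.163505
Γ = φ(d₁) / (S·σ·√T) = 0.003762

price = 2.162298
Γ = 0.003762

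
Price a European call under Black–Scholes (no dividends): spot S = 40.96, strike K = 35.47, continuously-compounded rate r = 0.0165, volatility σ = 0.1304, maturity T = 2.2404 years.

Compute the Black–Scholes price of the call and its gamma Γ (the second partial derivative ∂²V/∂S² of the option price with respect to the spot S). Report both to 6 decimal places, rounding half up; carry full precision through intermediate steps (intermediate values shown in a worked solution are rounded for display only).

price = 7.473493
Γ = 0.029531

σ√T = 0.1304·√2.2404 = 0.195182
d₁ = (ln(S/K) + (r+σ²/2)T) / (σ√T) = (ln(40.96/35.47) + (0.0165+0.1304²/2)·2.2404) / 0.195182 = (0.143909 + 0.056015) / 0.195182 = 1.024291
d₂ = d₁ − σ√T = 1.024291 − 0.195182 = 0.829108
e^{−rT} = e^{−0.0165·2.2404} = 0.963708
N(d₁) = 0.847151,  N(d₂) = 0.796478
Call price V = S·N(d₁) − K·e^{−rT}·N(d₂) = 34.699304 − 27.225811 = 7.473493
φ(d₁) = (1/√(2π))·e^{−d₁²/2} = 0.236094
Γ = φ(d₁) / (S·σ·√T) = 0.029531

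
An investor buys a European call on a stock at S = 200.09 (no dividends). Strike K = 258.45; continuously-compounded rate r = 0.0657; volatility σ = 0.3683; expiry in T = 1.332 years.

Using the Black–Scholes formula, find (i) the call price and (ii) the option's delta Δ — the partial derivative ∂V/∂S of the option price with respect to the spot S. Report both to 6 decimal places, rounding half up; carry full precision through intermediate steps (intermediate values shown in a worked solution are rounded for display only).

price = 21.211542
Δ = 0.427125

σ√T = 0.3683·√1.332 = 0.425064
d₁ = (ln(S/K) + (r+σ²/2)T) / (σ√T) = (ln(200.09/258.45) + (0.0657+0.3683²/2)·1.332) / 0.425064 = (-0.255935 + 0.177852) / 0.425064 = -0.183697
d₂ = d₁ − σ√T = -0.183697 − 0.425064 = -0.608761
e^{−rT} = e^{−0.0657·1.332} = 0.916208
N(d₁) = 0.427125,  N(d₂) = 0.271341
Call price V = S·N(d₁) − K·e^{−rT}·N(d₂) = 85.463521 − 64.251979 = 21.211542
Δ = N(d₁) = 0.427125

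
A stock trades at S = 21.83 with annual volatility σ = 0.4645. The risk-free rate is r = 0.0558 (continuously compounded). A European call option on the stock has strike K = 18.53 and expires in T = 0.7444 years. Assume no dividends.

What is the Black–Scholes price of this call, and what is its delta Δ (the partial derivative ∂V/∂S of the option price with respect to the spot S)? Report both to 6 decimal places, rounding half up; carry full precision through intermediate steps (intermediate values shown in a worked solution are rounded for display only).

σ√T = 0.4645·√0.7444 = 0.400764
d₁ = (ln(S/K) + (r+σ²/2)T) / (σ√T) = (ln(21.83/18.53) + (0.0558+0.4645²/2)·0.7444) / 0.400764 = (0.163894 + 0.121843) / 0.400764 = 0.712982
d₂ = d₁ − σ√T = 0.712982 − 0.400764 = 0.312218
e^{−rT} = e^{−0.0558·0.7444} = 0.959313
N(d₁) = 0.762072,  N(d₂) = 0.622562
Call price V = S·N(d₁) − K·e^{−rT}·N(d₂) = 16.636021 − 11.066718 = 5.569303
Δ = N(d₁) = 0.762072

price = 5.569303
Δ = 0.762072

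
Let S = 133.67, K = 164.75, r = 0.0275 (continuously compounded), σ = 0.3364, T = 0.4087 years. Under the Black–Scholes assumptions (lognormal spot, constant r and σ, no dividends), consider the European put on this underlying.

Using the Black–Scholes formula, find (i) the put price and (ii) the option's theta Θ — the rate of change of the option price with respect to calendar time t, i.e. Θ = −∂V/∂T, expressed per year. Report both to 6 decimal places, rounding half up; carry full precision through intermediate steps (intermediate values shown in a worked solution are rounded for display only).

σ√T = 0.3364·√0.4087 = 0.215059
d₁ = (ln(S/K) + (r+σ²/2)T) / (σ√T) = (ln(133.67/164.75) + (0.0275+0.3364²/2)·0.4087) / 0.215059 = (-0.209055 + 0.034365) / 0.215059 = -0.812290
d₂ = d₁ − σ√T = -0.812290 − 0.215059 = -1.027350
e^{−rT} = e^{−0.0275·0.4087} = 0.988824
N(−d₁) = 0.791687,  N(−d₂) = 0.847872
Put price V = K·e^{−rT}·N(−d₂) − S·N(−d₁) = 138.125732 − 105.824858 = 32.300874
φ(d₁) = (1/√(2π))·e^{−d₁²/2} = 0.286836
Θ = −S·φ(d₁)·σ/(2√T) + r·K·e^{−rT}·N(−d₂) = −10.087664 + 3.798458 = -6.289206

price = 32.300874
Θ = -6.289206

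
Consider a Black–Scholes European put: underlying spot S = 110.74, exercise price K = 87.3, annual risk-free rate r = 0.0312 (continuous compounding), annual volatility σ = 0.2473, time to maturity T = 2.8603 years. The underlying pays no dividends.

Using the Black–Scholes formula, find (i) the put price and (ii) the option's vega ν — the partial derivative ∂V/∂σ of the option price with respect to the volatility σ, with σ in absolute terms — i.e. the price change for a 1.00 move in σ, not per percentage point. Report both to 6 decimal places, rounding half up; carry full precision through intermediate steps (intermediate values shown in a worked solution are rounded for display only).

σ√T = 0.2473·√2.8603 = 0.418244
d₁ = (ln(S/K) + (r+σ²/2)T) / (σ√T) = (ln(110.74/87.3) + (0.0312+0.2473²/2)·2.8603) / 0.418244 = (0.237835 + 0.176705) / 0.418244 = 0.991144
d₂ = d₁ − σ√T = 0.991144 − 0.418244 = 0.572900
e^{−rT} = e^{−0.0312·2.8603} = 0.914625
N(−d₁) = 0.160808,  N(−d₂) = 0.283356
Put price V = K·e^{−rT}·N(−d₂) − S·N(−d₁) = 22.625082 − 17.807844 = 4.817238
φ(d₁) = (1/√(2π))·e^{−d₁²/2} = 0.244114
ν = S·φ(d₁)·√T = 45.719590

price = 4.817238
ν = 45.719590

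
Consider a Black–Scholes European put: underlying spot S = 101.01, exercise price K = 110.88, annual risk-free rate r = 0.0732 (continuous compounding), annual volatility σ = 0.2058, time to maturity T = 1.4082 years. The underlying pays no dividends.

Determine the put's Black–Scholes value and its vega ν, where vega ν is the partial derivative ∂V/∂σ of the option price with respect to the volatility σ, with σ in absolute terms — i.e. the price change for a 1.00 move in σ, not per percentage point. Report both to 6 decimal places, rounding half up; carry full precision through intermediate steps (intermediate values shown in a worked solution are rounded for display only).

σ√T = 0.2058·√1.4082 = 0.244218
d₁ = (ln(S/K) + (r+σ²/2)T) / (σ√T) = (ln(101.01/110.88) + (0.0732+0.2058²/2)·1.4082) / 0.244218 = (-0.093229 + 0.132901) / 0.244218 = 0.162447
d₂ = d₁ − σ√T = 0.162447 − 0.244218 = -0.081771
e^{−rT} = e^{−0.0732·1.4082} = 0.902055
N(−d₁) = 0.435477,  N(−d₂) = 0.532586
Put price V = K·e^{−rT}·N(−d₂) − S·N(−d₁) = 53.269116 − 43.987532 = 9.281584
φ(d₁) = (1/√(2π))·e^{−d₁²/2} = 0.393713
ν = S·φ(d₁)·√T = 47.192862

price = 9.281584
ν = 47.192862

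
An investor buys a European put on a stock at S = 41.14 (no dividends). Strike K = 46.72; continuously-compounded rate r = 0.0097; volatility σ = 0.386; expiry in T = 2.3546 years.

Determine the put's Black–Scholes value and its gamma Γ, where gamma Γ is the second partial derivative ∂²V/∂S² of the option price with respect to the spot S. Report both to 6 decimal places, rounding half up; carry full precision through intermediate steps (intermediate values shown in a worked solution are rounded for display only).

σ√T = 0.386·√2.3546 = 0.592306
d₁ = (ln(S/K) + (r+σ²/2)T) / (σ√T) = (ln(41.14/46.72) + (0.0097+0.386²/2)·2.3546) / 0.592306 = (-0.127191 + 0.198253) / 0.592306 = 0.119974
d₂ = d₁ − σ√T = 0.119974 − 0.592306 = -0.472332
e^{−rT} = e^{−0.0097·2.3546} = 0.977419
N(−d₁) = 0.452252,  N(−d₂) = 0.681655
Put price V = K·e^{−rT}·N(−d₂) − S·N(−d₁) = 31.127795 − 18.605645 = 12.522150
φ(d₁) = (1/√(2π))·e^{−d₁²/2} = 0.396081
Γ = φ(d₁) / (S·σ·√T) = 0.016255

price = 12.522150
Γ = 0.016255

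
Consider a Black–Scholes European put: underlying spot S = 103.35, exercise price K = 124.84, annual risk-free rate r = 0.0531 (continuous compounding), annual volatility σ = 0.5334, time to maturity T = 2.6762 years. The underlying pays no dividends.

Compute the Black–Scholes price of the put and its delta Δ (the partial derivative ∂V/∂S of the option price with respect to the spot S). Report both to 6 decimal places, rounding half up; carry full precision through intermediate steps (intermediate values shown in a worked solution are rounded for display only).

σ√T = 0.5334·√2.6762 = 0.872594
d₁ = (ln(S/K) + (r+σ²/2)T) / (σ√T) = (ln(103.35/124.84) + (0.0531+0.5334²/2)·2.6762) / 0.872594 = (-0.188912 + 0.522816) / 0.872594 = 0.382658
d₂ = d₁ − σ√T = 0.382658 − 0.872594 = -0.489936
e^{−rT} = e^{−0.0531·2.6762} = 0.867529
N(−d₁) = 0.350987,  N(−d₂) = 0.687911
Put price V = K·e^{−rT}·N(−d₂) − S·N(−d₁) = 74.502319 − 36.274485 = 38.227834
Δ = −N(−d₁) = -0.350987

price = 38.227834
Δ = -0.350987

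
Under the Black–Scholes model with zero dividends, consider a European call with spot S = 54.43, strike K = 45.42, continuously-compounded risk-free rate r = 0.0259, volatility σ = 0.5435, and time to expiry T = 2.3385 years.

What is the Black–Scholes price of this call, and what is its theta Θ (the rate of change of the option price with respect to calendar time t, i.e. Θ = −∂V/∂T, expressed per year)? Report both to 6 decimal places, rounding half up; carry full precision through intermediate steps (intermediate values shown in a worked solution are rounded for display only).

σ√T = 0.5435·√2.3385 = 0.831129
d₁ = (ln(S/K) + (r+σ²/2)T) / (σ√T) = (ln(54.43/45.42) + (0.0259+0.5435²/2)·2.3385) / 0.831129 = (0.180963 + 0.405955) / 0.831129 = 0.706169
d₂ = d₁ − σ√T = 0.706169 − 0.831129 = -0.124959
e^{−rT} = e^{−0.0259·2.3385} = 0.941231
N(d₁) = 0.759959,  N(d₂) = 0.450278
Call price V = S·N(d₁) − K·e^{−rT}·N(d₂) = 41.364544 − 19.249690 = 22.114854
φ(d₁) = (1/√(2π))·e^{−d₁²/2} = 0.310902
Θ = −S·φ(d₁)·σ/(2√T) − r·K·e^{−rT}·N(d₂) = −3.007207 − 0.498567 = -3.505774

price = 22.114854
Θ = -3.505774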